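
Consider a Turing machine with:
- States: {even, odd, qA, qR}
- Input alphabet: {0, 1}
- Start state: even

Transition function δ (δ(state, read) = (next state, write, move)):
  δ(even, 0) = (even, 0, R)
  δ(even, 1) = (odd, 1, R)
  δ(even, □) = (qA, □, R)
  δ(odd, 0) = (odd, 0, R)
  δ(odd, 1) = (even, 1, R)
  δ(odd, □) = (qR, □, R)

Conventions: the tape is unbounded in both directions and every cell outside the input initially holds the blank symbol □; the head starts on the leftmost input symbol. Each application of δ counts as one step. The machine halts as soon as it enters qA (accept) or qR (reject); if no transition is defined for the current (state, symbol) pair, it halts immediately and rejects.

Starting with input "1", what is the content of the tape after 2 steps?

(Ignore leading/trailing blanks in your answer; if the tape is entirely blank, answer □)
Step 0: [even]1 (head at position 0)
Step 1: δ(even, 1) = (odd, 1, R)  ⊢  1[odd]□ (head at position 1)
Step 2: δ(odd, □) = (qR, □, R)  ⊢  1□[qR]□ (head at position 2)
Tape after 2 steps (ignoring surrounding blanks): 1

Final answer: Tape: 1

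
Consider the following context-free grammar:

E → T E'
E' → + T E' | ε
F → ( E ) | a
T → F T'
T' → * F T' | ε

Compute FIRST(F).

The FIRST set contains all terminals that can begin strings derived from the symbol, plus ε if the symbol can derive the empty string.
FIRST(F): F → ( E ) contributes '(' and F → a contributes 'a', so FIRST(F) = {(, a}. F is not nullable.

Final answer: {(, a}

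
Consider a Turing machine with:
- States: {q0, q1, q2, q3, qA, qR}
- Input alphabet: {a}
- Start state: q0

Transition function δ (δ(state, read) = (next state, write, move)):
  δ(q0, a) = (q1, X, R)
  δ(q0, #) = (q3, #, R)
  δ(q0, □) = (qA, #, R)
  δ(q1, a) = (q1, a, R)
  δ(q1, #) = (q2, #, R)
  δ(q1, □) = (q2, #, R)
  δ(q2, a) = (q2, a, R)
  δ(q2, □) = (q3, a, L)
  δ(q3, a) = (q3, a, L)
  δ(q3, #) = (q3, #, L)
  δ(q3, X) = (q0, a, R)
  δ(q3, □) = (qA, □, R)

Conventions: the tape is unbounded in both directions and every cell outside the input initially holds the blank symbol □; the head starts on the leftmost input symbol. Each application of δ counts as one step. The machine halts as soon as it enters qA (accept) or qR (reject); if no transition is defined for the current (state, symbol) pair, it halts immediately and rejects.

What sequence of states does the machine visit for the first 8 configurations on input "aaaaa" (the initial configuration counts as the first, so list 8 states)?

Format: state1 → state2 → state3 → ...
Step 0: [q0]aaaaa (head at position 0)
Step 1: δ(q0, a) = (q1, X, R)  ⊢  X[q1]aaaa (head at position 1)
Step 2: δ(q1, a) = (q1, a, R)  ⊢  Xa[q1]aaa (head at position 2)
Step 3: δ(q1, a) = (q1, a, R)  ⊢  Xaa[q1]aa (head at position 3)
Step 4: δ(q1, a) = (q1, a, R)  ⊢  Xaaa[q1]a (head at position 4)
Step 5: δ(q1, a) = (q1, a, R)  ⊢  Xaaaa[q1]□ (head at position 5)
Step 6: δ(q1, □) = (q2, #, R)  ⊢  Xaaaa#[q2]□ (head at position 6)
Step 7: δ(q2, □) = (q3, a, L)  ⊢  Xaaaa[q3]#a (head at position 5)
Reading off the states of these 8 configurations: q0 → q1 → q1 → q1 → q1 → q1 → q2 → q3

Final answer: q0 → q1 → q1 → q1 → q1 → q1 → q2 → q3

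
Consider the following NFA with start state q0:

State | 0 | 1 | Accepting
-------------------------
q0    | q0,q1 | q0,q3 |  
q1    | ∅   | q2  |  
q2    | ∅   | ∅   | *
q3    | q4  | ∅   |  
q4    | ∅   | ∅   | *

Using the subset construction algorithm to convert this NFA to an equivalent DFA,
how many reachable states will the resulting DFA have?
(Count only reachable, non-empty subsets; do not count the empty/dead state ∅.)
Start subset: {q0}
{q0}: on 0 → {q0, q1}, on 1 → {q0, q3}
{q0, q1}: on 0 → {q0, q1}, on 1 → {q0, q2, q3}
{q0, q3}: on 0 → {q0, q1, q4}, on 1 → {q0, q3}
{q0, q2, q3}: on 0 → {q0, q1, q4}, on 1 → {q0, q3}
{q0, q1, q4}: on 0 → {q0, q1}, on 1 → {q0, q2, q3}
Reachable non-empty subsets: {q0}, {q0, q1}, {q0, q3}, {q0, q2, q3}, {q0, q1, q4} — 5 in total.

Final answer: 5 states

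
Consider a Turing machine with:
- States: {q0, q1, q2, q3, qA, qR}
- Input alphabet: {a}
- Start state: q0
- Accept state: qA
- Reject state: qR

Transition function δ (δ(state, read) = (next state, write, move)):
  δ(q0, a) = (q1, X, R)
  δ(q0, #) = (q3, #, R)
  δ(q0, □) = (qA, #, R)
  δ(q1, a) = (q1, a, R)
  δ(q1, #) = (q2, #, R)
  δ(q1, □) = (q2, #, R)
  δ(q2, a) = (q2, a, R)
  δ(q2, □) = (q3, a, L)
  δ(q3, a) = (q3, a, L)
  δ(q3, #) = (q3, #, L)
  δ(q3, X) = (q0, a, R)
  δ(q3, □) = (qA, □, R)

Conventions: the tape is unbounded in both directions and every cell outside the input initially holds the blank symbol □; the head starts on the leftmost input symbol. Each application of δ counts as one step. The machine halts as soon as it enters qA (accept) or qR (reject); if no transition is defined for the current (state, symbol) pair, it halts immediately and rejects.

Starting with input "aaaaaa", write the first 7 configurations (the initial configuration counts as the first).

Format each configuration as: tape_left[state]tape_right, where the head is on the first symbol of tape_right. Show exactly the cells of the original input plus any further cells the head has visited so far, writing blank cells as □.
Step 0: [q0]aaaaaa (head at position 0)
Step 1: δ(q0, a) = (q1, X, R)  ⊢  X[q1]aaaaa (head at position 1)
Step 2: δ(q1, a) = (q1, a, R)  ⊢  Xa[q1]aaaa (head at position 2)
Step 3: δ(q1, a) = (q1, a, R)  ⊢  Xaa[q1]aaa (head at position 3)
Step 4: δ(q1, a) = (q1, a, R)  ⊢  Xaaa[q1]aa (head at position 4)
Step 5: δ(q1, a) = (q1, a, R)  ⊢  Xaaaa[q1]a (head at position 5)
Step 6: δ(q1, a) = (q1, a, R)  ⊢  Xaaaaa[q1]□ (head at position 6)

Final answer: [q0]aaaaaa ⊢ X[q1]aaaaa ⊢ Xa[q1]aaaa ⊢ Xaa[q1]aaa ⊢ Xaaa[q1]aa ⊢ Xaaaa[q1]a ⊢ Xaaaaa[q1]□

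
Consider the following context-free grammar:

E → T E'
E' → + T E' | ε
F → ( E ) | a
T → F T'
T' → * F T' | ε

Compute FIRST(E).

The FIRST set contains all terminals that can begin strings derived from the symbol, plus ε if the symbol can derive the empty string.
FIRST(F): F → ( E ) contributes '(' and F → a contributes 'a', so FIRST(F) = {(, a}. F is not nullable.
FIRST(T): T → F T' begins with F, and F is not nullable, so FIRST(T) = FIRST(F) = {(, a}.
FIRST(E): E → T E' begins with T, and T is not nullable, so FIRST(E) = FIRST(T) = {(, a}.

Final answer: {(, a}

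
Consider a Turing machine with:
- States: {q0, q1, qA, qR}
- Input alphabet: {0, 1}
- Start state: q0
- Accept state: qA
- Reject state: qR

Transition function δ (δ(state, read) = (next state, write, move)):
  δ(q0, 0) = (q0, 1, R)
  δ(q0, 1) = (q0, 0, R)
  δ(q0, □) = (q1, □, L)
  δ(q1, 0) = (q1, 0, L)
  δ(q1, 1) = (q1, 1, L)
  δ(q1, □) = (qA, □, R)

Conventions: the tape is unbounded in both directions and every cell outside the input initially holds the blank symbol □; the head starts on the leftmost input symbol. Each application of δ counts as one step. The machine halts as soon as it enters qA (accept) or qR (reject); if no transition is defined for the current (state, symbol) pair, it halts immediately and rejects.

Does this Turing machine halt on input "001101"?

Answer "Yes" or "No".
Step 0: [q0]001101 (head at position 0)
Step 1: δ(q0, 0) = (q0, 1, R)  ⊢  1[q0]01101 (head at position 1)
Step 2: δ(q0, 0) = (q0, 1, R)  ⊢  11[q0]1101 (head at position 2)
Step 3: δ(q0, 1) = (q0, 0, R)  ⊢  110[q0]101 (head at position 3)
Step 4: δ(q0, 1) = (q0, 0, R)  ⊢  1100[q0]01 (head at position 4)
Step 5: δ(q0, 0) = (q0, 1, R)  ⊢  11001[q0]1 (head at position 5)
Step 6: δ(q0, 1) = (q0, 0, R)  ⊢  110010[q0]□ (head at position 6)
Step 7: δ(q0, □) = (q1, □, L)  ⊢  11001[q1]0□ (head at position 5)
Step 8: δ(q1, 0) = (q1, 0, L)  ⊢  1100[q1]10□ (head at position 4)
Step 9: δ(q1, 1) = (q1, 1, L)  ⊢  110[q1]010□ (head at position 3)
Step 10: δ(q1, 0) = (q1, 0, L)  ⊢  11[q1]0010□ (head at position 2)
Step 11: δ(q1, 0) = (q1, 0, L)  ⊢  1[q1]10010□ (head at position 1)
Step 12: δ(q1, 1) = (q1, 1, L)  ⊢  [q1]110010□ (head at position 0)
Step 13: δ(q1, 1) = (q1, 1, L)  ⊢  [q1]□110010□ (head at position -1)
Step 14: δ(q1, □) = (qA, □, R)  ⊢  □[qA]110010□ (head at position 0)
The machine is in qA, so it halts and accepts.
It halts after 14 steps.

Final answer: Yes - halts after 14 steps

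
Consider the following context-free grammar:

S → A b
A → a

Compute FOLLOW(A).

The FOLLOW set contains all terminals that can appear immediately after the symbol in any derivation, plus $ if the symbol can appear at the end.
A occurs only in S → A b, where it is immediately followed by the terminal b. So FOLLOW(A) = {b}.

Final answer: {b}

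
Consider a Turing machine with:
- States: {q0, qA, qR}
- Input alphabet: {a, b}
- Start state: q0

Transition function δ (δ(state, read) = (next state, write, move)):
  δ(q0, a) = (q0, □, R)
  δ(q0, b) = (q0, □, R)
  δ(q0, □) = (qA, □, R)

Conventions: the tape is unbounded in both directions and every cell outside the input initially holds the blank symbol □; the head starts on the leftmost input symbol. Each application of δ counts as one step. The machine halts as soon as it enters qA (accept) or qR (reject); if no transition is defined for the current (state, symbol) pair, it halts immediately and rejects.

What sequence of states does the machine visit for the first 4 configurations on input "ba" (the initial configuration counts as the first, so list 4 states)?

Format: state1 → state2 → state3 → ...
Step 0: [q0]ba (head at position 0)
Step 1: δ(q0, b) = (q0, □, R)  ⊢  □[q0]a (head at position 1)
Step 2: δ(q0, a) = (q0, □, R)  ⊢  □□[q0]□ (head at position 2)
Step 3: δ(q0, □) = (qA, □, R)  ⊢  □□□[qA]□ (head at position 3)
Reading off the states of these 4 configurations: q0 → q0 → q0 → qA

Final answer: q0 → q0 → q0 → qA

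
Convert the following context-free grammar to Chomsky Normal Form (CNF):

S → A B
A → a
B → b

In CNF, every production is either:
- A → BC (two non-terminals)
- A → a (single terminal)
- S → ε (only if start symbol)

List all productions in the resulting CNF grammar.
The grammar has no ε-productions or unit productions to eliminate.
S → A B is already in CNF (two non-terminals) – keep it.
A → a is already in CNF (single terminal) – keep it.
B → b is already in CNF (single terminal) – keep it.
Resulting CNF grammar (3 productions): A → a; B → b; S → A B

Final answer: A → a; B → b; S → A B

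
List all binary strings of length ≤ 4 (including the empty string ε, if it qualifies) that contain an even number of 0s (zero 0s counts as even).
Checking every binary string of length 0 to 4:
  Length 0: accepted: ε | rejected: (none)
  Length 1: accepted: 1 | rejected: 0
  Length 2: accepted: 00, 11 | rejected: 01, 10
  Length 3: accepted: 001, 010, 100, 111 | rejected: 000, 011, 101, 110
  Length 4: accepted: 0000, 0011, 0101, 0110, 1001, 1010, 1100, 1111 | rejected: 0001, 0010, 0100, 0111, 1000, 1011, 1101, 1110
Total: 16 string(s).

Final answer: ε, 1, 00, 11, 001, 010, 100, 111, 0000, 0011, 0101, 0110, 1001, 1010, 1100, 1111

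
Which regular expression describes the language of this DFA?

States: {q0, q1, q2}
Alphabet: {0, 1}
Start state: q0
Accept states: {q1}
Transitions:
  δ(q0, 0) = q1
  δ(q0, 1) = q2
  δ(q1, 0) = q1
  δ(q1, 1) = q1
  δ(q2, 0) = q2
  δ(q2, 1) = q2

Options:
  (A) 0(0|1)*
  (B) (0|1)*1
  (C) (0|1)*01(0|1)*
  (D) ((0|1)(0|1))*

Testing sample strings against the DFA:
  '000' -> accepted
  '0000' -> accepted
  '00' -> accepted
  '01' -> accepted
Checking each option for a counterexample:
  (A) 0(0|1)*: agrees with the DFA on all strings of length ≤ 4
  (B) (0|1)*1: '0' is accepted by the DFA but does not match the regex → eliminated
  (C) (0|1)*01(0|1)*: '0' is accepted by the DFA but does not match the regex → eliminated
  (D) ((0|1)(0|1))*: ε is rejected by the DFA but matches the regex → eliminated
Only (A) 0(0|1)* is consistent with the DFA.

Final answer: (A) 0(0|1)*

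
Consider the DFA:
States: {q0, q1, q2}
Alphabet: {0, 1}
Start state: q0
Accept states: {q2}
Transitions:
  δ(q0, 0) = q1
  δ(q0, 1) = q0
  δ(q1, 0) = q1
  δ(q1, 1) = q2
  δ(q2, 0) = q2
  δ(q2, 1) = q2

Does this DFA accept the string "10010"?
Processing string "10010":
  q0 --1--> q0
  q0 --0--> q1
  q1 --0--> q1
  q1 --1--> q2
  q2 --0--> q2
Final state: q2
Accept states: {q2}
q2 is an accept state, so the string is accepted.

Final answer: Yes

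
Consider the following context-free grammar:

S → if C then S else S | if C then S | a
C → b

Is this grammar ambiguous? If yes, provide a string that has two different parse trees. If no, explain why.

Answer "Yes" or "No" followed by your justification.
The 'dangling else' can attach to either if. Two leftmost derivations of  if b then if b then a else a:
  (1) S ⇒ if C then S else S ⇒ if b then S else S ⇒ if b then if C then S else S ⇒ if b then if b then S else S ⇒ if b then if b then a else S ⇒ if b then if b then a else a   (else belongs to the outer if)
  (2) S ⇒ if C then S ⇒ if b then S ⇒ if b then if C then S else S ⇒ if b then if b then S else S ⇒ if b then if b then a else S ⇒ if b then if b then a else a   (else belongs to the inner if)
Two distinct parse trees for the same string, so the grammar is ambiguous.

Final answer: Yes - the string 'if b then if b then a else a' has two distinct leftmost derivations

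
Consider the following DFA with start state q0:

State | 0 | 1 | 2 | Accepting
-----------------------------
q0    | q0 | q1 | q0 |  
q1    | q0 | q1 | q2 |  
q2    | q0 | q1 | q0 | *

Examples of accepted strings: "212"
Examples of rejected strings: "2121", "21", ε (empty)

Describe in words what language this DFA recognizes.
strings over {0,1,2} ending with '12'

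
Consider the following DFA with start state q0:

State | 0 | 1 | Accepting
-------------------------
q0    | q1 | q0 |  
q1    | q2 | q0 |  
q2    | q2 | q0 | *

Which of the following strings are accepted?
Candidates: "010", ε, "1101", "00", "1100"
"010": q0 → q1 → q0 → q1; q1 is not accepting → rejected
ε: q0; q0 is not accepting → rejected
"1101": q0 → q0 → q0 → q1 → q0; q0 is not accepting → rejected
"00": q0 → q1 → q2; q2 is accepting → accepted
"1100": q0 → q0 → q0 → q1 → q2; q2 is accepting → accepted

Final answer: "00", "1100"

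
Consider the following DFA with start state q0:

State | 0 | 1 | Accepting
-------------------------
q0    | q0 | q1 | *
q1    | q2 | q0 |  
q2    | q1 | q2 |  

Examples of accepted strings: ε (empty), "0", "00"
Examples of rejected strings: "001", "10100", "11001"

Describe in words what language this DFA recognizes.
binary numbers divisible by 3 (treating the string as a binary integer; leading zeros allowed, the empty string counts as 0)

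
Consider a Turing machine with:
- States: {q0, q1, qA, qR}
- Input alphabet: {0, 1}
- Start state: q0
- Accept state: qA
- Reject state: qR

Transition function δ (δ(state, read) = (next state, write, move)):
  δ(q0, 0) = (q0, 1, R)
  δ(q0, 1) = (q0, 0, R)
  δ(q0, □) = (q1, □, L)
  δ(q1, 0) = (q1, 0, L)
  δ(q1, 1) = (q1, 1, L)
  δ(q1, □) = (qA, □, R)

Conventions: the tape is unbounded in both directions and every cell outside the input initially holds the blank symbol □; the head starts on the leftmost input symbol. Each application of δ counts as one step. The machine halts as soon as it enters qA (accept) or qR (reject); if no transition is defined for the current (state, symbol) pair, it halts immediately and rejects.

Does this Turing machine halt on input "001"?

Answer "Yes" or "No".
Step 0: [q0]001 (head at position 0)
Step 1: δ(q0, 0) = (q0, 1, R)  ⊢  1[q0]01 (head at position 1)
Step 2: δ(q0, 0) = (q0, 1, R)  ⊢  11[q0]1 (head at position 2)
Step 3: δ(q0, 1) = (q0, 0, R)  ⊢  110[q0]□ (head at position 3)
Step 4: δ(q0, □) = (q1, □, L)  ⊢  11[q1]0□ (head at position 2)
Step 5: δ(q1, 0) = (q1, 0, L)  ⊢  1[q1]10□ (head at position 1)
Step 6: δ(q1, 1) = (q1, 1, L)  ⊢  [q1]110□ (head at position 0)
Step 7: δ(q1, 1) = (q1, 1, L)  ⊢  [q1]□110□ (head at position -1)
Step 8: δ(q1, □) = (qA, □, R)  ⊢  □[qA]110□ (head at position 0)
The machine is in qA, so it halts and accepts.
It halts after 8 steps.

Final answer: Yes - halts after 8 steps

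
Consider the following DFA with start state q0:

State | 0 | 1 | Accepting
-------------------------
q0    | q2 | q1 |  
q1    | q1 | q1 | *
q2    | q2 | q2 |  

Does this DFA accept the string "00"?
Start in q0.
Read '0': q0 → q2
Read '0': q2 → q2
Final state q2 is not accepting, so the string is rejected.

Final answer: No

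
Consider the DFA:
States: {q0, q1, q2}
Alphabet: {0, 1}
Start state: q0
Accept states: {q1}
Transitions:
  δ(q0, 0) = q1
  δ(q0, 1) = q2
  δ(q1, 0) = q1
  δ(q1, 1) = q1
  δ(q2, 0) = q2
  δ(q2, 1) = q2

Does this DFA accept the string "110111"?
Processing string "110111":
  q0 --1--> q2
  q2 --1--> q2
  q2 --0--> q2
  q2 --1--> q2
  q2 --1--> q2
  q2 --1--> q2
Final state: q2
Accept states: {q1}
q2 is not an accept state, so the string is rejected.

Final answer: No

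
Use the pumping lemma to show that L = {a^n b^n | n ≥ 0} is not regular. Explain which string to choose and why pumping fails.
Language: L = {a^n b^n | n ≥ 0} (equal numbers of a's followed by b's)
Step 1: Assume for contradiction that L is regular, with pumping length p.
Step 2: Choose s = a^p b^p. Then s ∈ L (it has p a's followed by p b's) and |s| ≥ p.
Step 3: Consider any decomposition s = xyz with |xy| ≤ p and |y| > 0. Since |xy| ≤ p and the first p symbols of s are all a's, y = a^k for some k with 1 ≤ k ≤ p.
Step 4: Pumping up (i = 2): xy²z = a^(p+k) b^p, which has more a's than b's, so xy²z ∉ L.
This contradicts the pumping lemma, so L is not regular.

Final answer: Choose s = a^p b^p. Since |xy| ≤ p, y = a^k with k ≥ 1. Then xy²z = a^(p+k) b^p ∉ L.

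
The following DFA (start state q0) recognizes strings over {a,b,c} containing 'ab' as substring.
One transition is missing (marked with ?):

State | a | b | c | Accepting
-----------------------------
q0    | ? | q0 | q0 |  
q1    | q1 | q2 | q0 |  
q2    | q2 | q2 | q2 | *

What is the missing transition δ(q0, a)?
q1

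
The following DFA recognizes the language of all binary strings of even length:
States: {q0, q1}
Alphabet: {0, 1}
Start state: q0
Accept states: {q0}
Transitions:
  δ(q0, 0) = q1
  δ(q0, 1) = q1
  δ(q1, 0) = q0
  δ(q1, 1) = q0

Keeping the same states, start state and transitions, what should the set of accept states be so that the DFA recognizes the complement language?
The DFA is complete (every state has a transition on every symbol), so the complement
is recognized by the same DFA with accepting and non-accepting states swapped.
Original accept states: {q0}
Complement accept states = All states - Original accept states
= {q0, q1} - {q0}
= {q1}
Complement language: strings of ODD length

Final answer: {q1}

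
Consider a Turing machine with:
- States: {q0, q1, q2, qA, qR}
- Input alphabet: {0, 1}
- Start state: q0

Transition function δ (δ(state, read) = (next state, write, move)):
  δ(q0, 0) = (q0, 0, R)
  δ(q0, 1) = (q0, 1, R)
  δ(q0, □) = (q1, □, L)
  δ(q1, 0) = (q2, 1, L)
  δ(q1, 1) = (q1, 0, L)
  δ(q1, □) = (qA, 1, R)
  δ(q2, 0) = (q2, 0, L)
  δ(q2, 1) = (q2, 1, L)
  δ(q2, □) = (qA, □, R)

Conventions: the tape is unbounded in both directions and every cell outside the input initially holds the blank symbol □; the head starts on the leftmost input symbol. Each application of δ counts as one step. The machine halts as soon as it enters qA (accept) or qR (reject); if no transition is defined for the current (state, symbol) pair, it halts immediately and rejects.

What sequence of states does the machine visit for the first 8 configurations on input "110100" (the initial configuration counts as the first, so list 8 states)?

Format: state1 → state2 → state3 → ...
Step 0: [q0]110100 (head at position 0)
Step 1: δ(q0, 1) = (q0, 1, R)  ⊢  1[q0]10100 (head at position 1)
Step 2: δ(q0, 1) = (q0, 1, R)  ⊢  11[q0]0100 (head at position 2)
Step 3: δ(q0, 0) = (q0, 0, R)  ⊢  110[q0]100 (head at position 3)
Step 4: δ(q0, 1) = (q0, 1, R)  ⊢  1101[q0]00 (head at position 4)
Step 5: δ(q0, 0) = (q0, 0, R)  ⊢  11010[q0]0 (head at position 5)
Step 6: δ(q0, 0) = (q0, 0, R)  ⊢  110100[q0]□ (head at position 6)
Step 7: δ(q0, □) = (q1, □, L)  ⊢  11010[q1]0□ (head at position 5)
Reading off the states of these 8 configurations: q0 → q0 → q0 → q0 → q0 → q0 → q0 → q1

Final answer: q0 → q0 → q0 → q0 → q0 → q0 → q0 → q1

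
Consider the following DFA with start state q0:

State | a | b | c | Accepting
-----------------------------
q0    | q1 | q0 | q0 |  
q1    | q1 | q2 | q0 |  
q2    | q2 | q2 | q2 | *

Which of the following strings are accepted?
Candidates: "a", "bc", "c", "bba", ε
"a": q0 → q1; q1 is not accepting → rejected
"bc": q0 → q0 → q0; q0 is not accepting → rejected
"c": q0 → q0; q0 is not accepting → rejected
"bba": q0 → q0 → q0 → q1; q1 is not accepting → rejected
ε: q0; q0 is not accepting → rejected

Final answer: None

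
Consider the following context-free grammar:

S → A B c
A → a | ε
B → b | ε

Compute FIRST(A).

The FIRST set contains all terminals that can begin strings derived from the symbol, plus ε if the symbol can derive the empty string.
A → a contributes a; A → ε makes A nullable, contributing ε. FIRST(A) = {a, ε}.

Final answer: {a, ε}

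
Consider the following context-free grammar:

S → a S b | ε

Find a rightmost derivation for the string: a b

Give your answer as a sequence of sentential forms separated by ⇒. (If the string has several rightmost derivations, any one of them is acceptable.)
Start with S.
Step 1: the rightmost non-terminal is S; apply S → a S b:  a S b
Step 2: the rightmost non-terminal is S; apply S → ε:  a b

Final answer: S ⇒ a S b ⇒ a b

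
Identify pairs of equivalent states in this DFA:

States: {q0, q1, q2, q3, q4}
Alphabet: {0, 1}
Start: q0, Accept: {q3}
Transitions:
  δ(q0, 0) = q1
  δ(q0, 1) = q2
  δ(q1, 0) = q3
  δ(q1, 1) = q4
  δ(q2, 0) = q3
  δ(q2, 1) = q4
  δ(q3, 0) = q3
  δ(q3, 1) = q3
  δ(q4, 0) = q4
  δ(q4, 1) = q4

Using the table-filling algorithm:
Round 0 – mark pairs where exactly one state is accepting: (q0,q3), (q1,q3), (q2,q3), (q3,q4)
Round 1 – newly marked: (q0,q1) [on 0: q1 vs q3, already marked]; (q0,q2) [on 0: q1 vs q3, already marked]; (q1,q4) [on 0: q3 vs q4, already marked]; (q2,q4) [on 0: q3 vs q4, already marked]
Round 2 – newly marked: (q0,q4) [on 0: q1 vs q4, already marked]
No further pairs can be marked.
(q1, q2) unmarked: δ(q1,0)=q3, δ(q2,0)=q3; δ(q1,1)=q4, δ(q2,1)=q4 → equivalent
Equivalent pairs: (q1, q2)

Final answer: Equivalent pairs: (q1, q2)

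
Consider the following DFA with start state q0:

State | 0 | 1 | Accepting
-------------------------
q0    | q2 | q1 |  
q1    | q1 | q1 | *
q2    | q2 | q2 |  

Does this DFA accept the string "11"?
Start in q0.
Read '1': q0 → q1
Read '1': q1 → q1
Final state q1 is accepting, so the string is accepted.

Final answer: Yes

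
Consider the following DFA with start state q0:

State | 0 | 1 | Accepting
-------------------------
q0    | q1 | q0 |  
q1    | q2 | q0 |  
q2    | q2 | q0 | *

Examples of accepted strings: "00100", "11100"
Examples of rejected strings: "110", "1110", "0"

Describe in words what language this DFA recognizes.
binary strings ending with '00'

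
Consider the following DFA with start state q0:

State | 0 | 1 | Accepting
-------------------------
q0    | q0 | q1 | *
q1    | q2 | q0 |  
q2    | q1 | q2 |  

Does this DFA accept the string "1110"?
Start in q0.
Read '1': q0 → q1
Read '1': q1 → q0
Read '1': q0 → q1
Read '0': q1 → q2
Final state q2 is not accepting, so the string is rejected.

Final answer: No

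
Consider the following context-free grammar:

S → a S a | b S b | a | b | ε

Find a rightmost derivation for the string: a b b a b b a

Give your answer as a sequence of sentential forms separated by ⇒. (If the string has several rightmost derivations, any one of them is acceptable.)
Start with S.
Step 1: the rightmost non-terminal is S; apply S → a S a:  a S a
Step 2: the rightmost non-terminal is S; apply S → b S b:  a b S b a
Step 3: the rightmost non-terminal is S; apply S → b S b:  a b b S b b a
Step 4: the rightmost non-terminal is S; apply S → a:  a b b a b b a

Final answer: S ⇒ a S a ⇒ a b S b a ⇒ a b b S b b a ⇒ a b b a b b a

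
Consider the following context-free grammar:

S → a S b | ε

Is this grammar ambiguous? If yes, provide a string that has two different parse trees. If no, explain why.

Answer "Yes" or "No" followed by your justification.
At every step exactly one production applies: if the remaining string to generate is non-empty it starts with a and ends with b, forcing S → a S b; if it is empty, S → ε is forced. Hence each string a^n b^n has exactly one derivation (S → a S b applied n times, then S → ε) and one parse tree.

Final answer: No - the grammar is unambiguous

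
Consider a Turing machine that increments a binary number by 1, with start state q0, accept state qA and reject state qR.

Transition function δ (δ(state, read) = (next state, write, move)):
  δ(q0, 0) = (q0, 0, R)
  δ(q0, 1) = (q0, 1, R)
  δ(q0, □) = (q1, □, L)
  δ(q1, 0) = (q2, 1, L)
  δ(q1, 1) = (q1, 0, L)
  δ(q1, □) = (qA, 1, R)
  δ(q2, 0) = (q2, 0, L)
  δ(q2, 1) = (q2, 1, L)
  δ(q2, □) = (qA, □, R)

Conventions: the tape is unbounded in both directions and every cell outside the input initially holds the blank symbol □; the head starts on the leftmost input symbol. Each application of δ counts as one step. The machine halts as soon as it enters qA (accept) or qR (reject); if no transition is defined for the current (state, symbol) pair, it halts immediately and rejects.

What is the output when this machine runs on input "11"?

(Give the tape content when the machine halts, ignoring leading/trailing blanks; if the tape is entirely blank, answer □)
Step 0: [q0]11 (head at position 0)
Step 1: δ(q0, 1) = (q0, 1, R)  ⊢  1[q0]1 (head at position 1)
Step 2: δ(q0, 1) = (q0, 1, R)  ⊢  11[q0]□ (head at position 2)
Step 3: δ(q0, □) = (q1, □, L)  ⊢  1[q1]1□ (head at position 1)
Step 4: δ(q1, 1) = (q1, 0, L)  ⊢  [q1]10□ (head at position 0)
Step 5: δ(q1, 1) = (q1, 0, L)  ⊢  [q1]□00□ (head at position -1)
Step 6: δ(q1, □) = (qA, 1, R)  ⊢  1[qA]00□ (head at position 0)
The machine is in qA, so it halts and accepts.
Tape content when halted (ignoring surrounding blanks): 100

Final answer: Output: 100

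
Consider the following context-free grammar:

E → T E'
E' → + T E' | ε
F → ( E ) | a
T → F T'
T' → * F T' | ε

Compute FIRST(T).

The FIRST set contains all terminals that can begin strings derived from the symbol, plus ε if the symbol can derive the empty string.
FIRST(F): F → ( E ) contributes '(' and F → a contributes 'a', so FIRST(F) = {(, a}. F is not nullable.
FIRST(T): T → F T' begins with F, and F is not nullable, so FIRST(T) = FIRST(F) = {(, a}.

Final answer: {(, a}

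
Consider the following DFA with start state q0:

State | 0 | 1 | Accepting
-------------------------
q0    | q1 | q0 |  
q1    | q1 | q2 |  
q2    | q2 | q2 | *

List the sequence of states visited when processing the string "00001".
q0 → q1 → q1 → q1 → q1 → q2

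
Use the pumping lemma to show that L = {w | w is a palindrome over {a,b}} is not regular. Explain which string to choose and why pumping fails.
Language: L = {w | w is a palindrome over {a,b}} (strings that read the same forwards and backwards)
Step 1: Assume for contradiction that L is regular, with pumping length p.
Step 2: Choose s = a^p b a^p. Then s ∈ L (it reads the same forwards and backwards) and |s| ≥ p.
Step 3: Consider any decomposition s = xyz with |xy| ≤ p and |y| > 0. Since |xy| ≤ p and the first p symbols of s are all a's, y = a^k for some k with 1 ≤ k ≤ p.
Step 4: Pumping up (i = 2): xy²z = a^(p+k) b a^p. Its reverse is a^p b a^(p+k) ≠ a^(p+k) b a^p (the single b is no longer in the middle), so xy²z is not a palindrome and xy²z ∉ L.
This contradicts the pumping lemma, so L is not regular.

Final answer: Choose s = a^p b a^p. Since |xy| ≤ p, y = a^k with k ≥ 1. Then xy²z = a^(p+k) b a^p is not a palindrome, so ∉ L.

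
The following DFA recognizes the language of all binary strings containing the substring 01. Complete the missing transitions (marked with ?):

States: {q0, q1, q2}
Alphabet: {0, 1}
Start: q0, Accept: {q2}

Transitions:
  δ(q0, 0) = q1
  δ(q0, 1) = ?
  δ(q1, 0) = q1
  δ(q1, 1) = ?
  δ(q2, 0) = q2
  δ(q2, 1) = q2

What each state remembers (consistent with the given transitions and accept states):
  q0: 01 not seen yet and the last symbol was not 0
  q1: 01 not seen yet and the last symbol was 0
  q2: the substring 01 has already been seen
Filling in the missing entries:
  δ(q0, 1): in q0 (01 not seen yet and the last symbol was not 0), after reading 1 we have: 01 not seen yet and the last symbol was not 0 → q0
  δ(q1, 1): in q1 (01 not seen yet and the last symbol was 0), after reading 1 we have: the substring 01 has already been seen → q2

Final answer: δ(q0, 1) = q0; δ(q1, 1) = q2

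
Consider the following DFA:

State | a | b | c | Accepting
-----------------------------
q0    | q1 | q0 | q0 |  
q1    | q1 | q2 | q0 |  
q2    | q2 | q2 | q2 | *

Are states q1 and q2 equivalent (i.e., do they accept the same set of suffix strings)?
Try the suffix ε (the empty string).
From q1: q1 — not accepting.
From q2: q2 — accepting.
The two states disagree on this suffix, so they are not equivalent.

Final answer: No. Distinguishing string: ε (the empty string) - accepted from q2 but not from q1.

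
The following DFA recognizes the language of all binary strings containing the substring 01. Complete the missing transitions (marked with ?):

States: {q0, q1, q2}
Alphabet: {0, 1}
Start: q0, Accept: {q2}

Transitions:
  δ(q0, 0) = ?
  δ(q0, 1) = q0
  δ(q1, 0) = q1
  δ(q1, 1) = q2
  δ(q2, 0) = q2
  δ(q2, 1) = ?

What each state remembers (consistent with the given transitions and accept states):
  q0: 01 not seen yet and the last symbol was not 0
  q1: 01 not seen yet and the last symbol was 0
  q2: the substring 01 has already been seen
Filling in the missing entries:
  δ(q0, 0): in q0 (01 not seen yet and the last symbol was not 0), after reading 0 we have: 01 not seen yet and the last symbol was 0 → q1
  δ(q2, 1): in q2 (the substring 01 has already been seen), after reading 1 we have: the substring 01 has already been seen → q2

Final answer: δ(q0, 0) = q1; δ(q2, 1) = q2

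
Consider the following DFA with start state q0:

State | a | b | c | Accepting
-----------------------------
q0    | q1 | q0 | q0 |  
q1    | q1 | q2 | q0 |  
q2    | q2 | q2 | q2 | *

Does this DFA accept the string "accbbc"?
Start in q0.
Read 'a': q0 → q1
Read 'c': q1 → q0
Read 'c': q0 → q0
Read 'b': q0 → q0
Read 'b': q0 → q0
Read 'c': q0 → q0
Final state q0 is not accepting, so the string is rejected.

Final answer: No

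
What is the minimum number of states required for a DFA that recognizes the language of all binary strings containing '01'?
Language: binary strings containing '01'
Lower bound (Myhill–Nerode): the prefixes ε, 0, 01 are pairwise distinguishable:
  ε vs 01: suffix ε distinguishes them (ε is rejected, 01 is accepted)
  0 vs 01: suffix ε distinguishes them (0 is rejected, 01 is accepted)
  ε vs 0: suffix 1 distinguishes them (ε·1 = 1 is rejected, 0·1 = 01 is accepted)
So any DFA needs at least 3 states.
Upper bound: a DFA with 3 states exists (one state per class above: 'no progress', 'last symbol 0', and 'seen 01' (accepting sink)).
Minimum states: 3

Final answer: 3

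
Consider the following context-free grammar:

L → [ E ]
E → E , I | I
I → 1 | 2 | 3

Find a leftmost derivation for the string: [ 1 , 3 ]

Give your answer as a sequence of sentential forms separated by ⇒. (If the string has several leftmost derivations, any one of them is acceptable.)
Start with L.
Step 1: the leftmost non-terminal is L; apply L → [ E ]:  [ E ]
Step 2: the leftmost non-terminal is E; apply E → E , I:  [ E , I ]
Step 3: the leftmost non-terminal is E; apply E → I:  [ I , I ]
Step 4: the leftmost non-terminal is I; apply I → 1:  [ 1 , I ]
Step 5: the leftmost non-terminal is I; apply I → 3:  [ 1 , 3 ]

Final answer: L ⇒ [ E ] ⇒ [ E , I ] ⇒ [ I , I ] ⇒ [ 1 , I ] ⇒ [ 1 , 3 ]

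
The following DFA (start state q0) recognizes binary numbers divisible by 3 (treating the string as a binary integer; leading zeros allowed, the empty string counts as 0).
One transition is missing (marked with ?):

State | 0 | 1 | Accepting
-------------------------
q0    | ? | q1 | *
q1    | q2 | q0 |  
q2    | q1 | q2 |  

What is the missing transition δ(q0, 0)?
q0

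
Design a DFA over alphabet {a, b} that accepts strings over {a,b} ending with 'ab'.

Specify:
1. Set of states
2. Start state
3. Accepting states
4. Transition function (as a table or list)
One valid DFA (any DFA recognizing the same language is acceptable):
States: {q0, q1, q2}
Start: q0
Accepting: {q2}
Transitions (accepting states marked with *):
State | a | b | Accepting
-------------------------
q0    | q1 | q0 |  
q1    | q1 | q2 |  
q2    | q1 | q0 | *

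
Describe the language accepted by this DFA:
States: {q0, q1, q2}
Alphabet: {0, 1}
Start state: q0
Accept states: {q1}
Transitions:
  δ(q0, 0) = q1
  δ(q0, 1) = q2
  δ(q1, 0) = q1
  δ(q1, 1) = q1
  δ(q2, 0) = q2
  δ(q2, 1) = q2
Analyzing the DFA structure:
Start state: q0
Accept states: {q1}
Interpreting what each state remembers (checking against the transitions):
  q0: nothing has been read yet
  q1: the first symbol was 0
  q2: the first symbol was 1 (trap state)
  δ(q0, 0): in q0 (nothing has been read yet), after reading 0 we have: the first symbol was 0 → q1
  δ(q0, 1): in q0 (nothing has been read yet), after reading 1 we have: the first symbol was 1 (trap state) → q2
  δ(q1, 0): in q1 (the first symbol was 0), after reading 0 we have: the first symbol was 0 → q1
  δ(q1, 1): in q1 (the first symbol was 0), after reading 1 we have: the first symbol was 0 → q1
  δ(q2, 0): in q2 (the first symbol was 1 (trap state)), after reading 0 we have: the first symbol was 1 (trap state) → q2
  δ(q2, 1): in q2 (the first symbol was 1 (trap state)), after reading 1 we have: the first symbol was 1 (trap state) → q2
A string is accepted iff it ends in {q1}, i.e. the first symbol was 0.
Language: All binary strings starting with 0

Final answer: All binary strings starting with 0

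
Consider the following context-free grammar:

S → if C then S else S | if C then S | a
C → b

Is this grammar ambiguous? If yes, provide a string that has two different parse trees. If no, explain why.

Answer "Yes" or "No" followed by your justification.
The 'dangling else' can attach to either if. Two leftmost derivations of  if b then if b then a else a:
  (1) S ⇒ if C then S else S ⇒ if b then S else S ⇒ if b then if C then S else S ⇒ if b then if b then S else S ⇒ if b then if b then a else S ⇒ if b then if b then a else a   (else belongs to the outer if)
  (2) S ⇒ if C then S ⇒ if b then S ⇒ if b then if C then S else S ⇒ if b then if b then S else S ⇒ if b then if b then a else S ⇒ if b then if b then a else a   (else belongs to the inner if)
Two distinct parse trees for the same string, so the grammar is ambiguous.

Final answer: Yes - the string 'if b then if b then a else a' has two distinct leftmost derivations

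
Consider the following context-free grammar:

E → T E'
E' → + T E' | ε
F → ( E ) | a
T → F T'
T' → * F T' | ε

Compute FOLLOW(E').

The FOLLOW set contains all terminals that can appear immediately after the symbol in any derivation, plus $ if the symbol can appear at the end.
Useful FIRST sets: FIRST(E') = {+, ε}, FIRST(T') = {*, ε} (both E' and T' are nullable).
FOLLOW(E): E is the start symbol → $; E appears in F → ( E ) followed by ')' → FOLLOW(E) = {), $}.
FOLLOW(E'): E' appears at the right end of E → T E' and of E' → + T E', so FOLLOW(E') ⊇ FOLLOW(E) (the second occurrence adds nothing new). FOLLOW(E') = {), $}.

Final answer: {$, )}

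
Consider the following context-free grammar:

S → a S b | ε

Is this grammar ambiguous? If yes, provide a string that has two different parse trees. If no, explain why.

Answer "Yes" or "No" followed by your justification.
At every step exactly one production applies: if the remaining string to generate is non-empty it starts with a and ends with b, forcing S → a S b; if it is empty, S → ε is forced. Hence each string a^n b^n has exactly one derivation (S → a S b applied n times, then S → ε) and one parse tree.

Final answer: No - the grammar is unambiguous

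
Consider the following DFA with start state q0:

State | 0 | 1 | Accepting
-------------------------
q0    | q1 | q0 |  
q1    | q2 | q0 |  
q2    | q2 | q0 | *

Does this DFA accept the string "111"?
Start in q0.
Read '1': q0 → q0
Read '1': q0 → q0
Read '1': q0 → q0
Final state q0 is not accepting, so the string is rejected.

Final answer: No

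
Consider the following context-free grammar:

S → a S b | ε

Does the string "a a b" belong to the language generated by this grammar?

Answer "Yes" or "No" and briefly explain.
Every derivation applies S → a S b some number n of times and then S → ε, producing a^n b^n with equally many a's and b's. The string a a b has two a's but only one b, so it cannot be derived.

Final answer: No - no valid derivation exists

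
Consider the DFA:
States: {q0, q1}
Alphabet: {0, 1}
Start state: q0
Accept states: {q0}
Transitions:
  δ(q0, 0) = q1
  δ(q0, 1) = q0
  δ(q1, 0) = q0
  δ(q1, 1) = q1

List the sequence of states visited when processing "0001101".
Starting at q0
Read '0': q0 -> q1
Read '0': q1 -> q0
Read '0': q0 -> q1
Read '1': q1 -> q1
Read '1': q1 -> q1
Read '0': q1 -> q0
Read '1': q0 -> q0

Final answer: q0 -> q1 -> q0 -> q1 -> q1 -> q1 -> q0 -> q0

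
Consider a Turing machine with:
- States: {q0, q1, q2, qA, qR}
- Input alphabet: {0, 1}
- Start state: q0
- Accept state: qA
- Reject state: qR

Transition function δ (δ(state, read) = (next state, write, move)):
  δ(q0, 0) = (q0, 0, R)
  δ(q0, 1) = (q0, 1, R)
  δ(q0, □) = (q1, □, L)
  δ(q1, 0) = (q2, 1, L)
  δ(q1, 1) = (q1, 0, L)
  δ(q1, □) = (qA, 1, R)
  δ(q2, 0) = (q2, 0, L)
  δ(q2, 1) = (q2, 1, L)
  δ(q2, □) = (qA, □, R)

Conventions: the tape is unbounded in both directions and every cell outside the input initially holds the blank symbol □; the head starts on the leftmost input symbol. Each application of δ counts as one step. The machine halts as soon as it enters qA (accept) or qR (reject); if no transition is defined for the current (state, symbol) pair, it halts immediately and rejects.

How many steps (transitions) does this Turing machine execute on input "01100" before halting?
Step 0: [q0]01100 (head at position 0)
Step 1: δ(q0, 0) = (q0, 0, R)  ⊢  0[q0]1100 (head at position 1)
Step 2: δ(q0, 1) = (q0, 1, R)  ⊢  01[q0]100 (head at position 2)
Step 3: δ(q0, 1) = (q0, 1, R)  ⊢  011[q0]00 (head at position 3)
Step 4: δ(q0, 0) = (q0, 0, R)  ⊢  0110[q0]0 (head at position 4)
Step 5: δ(q0, 0) = (q0, 0, R)  ⊢  01100[q0]□ (head at position 5)
Step 6: δ(q0, □) = (q1, □, L)  ⊢  0110[q1]0□ (head at position 4)
Step 7: δ(q1, 0) = (q2, 1, L)  ⊢  011[q2]01□ (head at position 3)
Step 8: δ(q2, 0) = (q2, 0, L)  ⊢  01[q2]101□ (head at position 2)
Step 9: δ(q2, 1) = (q2, 1, L)  ⊢  0[q2]1101□ (head at position 1)
Step 10: δ(q2, 1) = (q2, 1, L)  ⊢  [q2]01101□ (head at position 0)
Step 11: δ(q2, 0) = (q2, 0, L)  ⊢  [q2]□01101□ (head at position -1)
Step 12: δ(q2, □) = (qA, □, R)  ⊢  □[qA]01101□ (head at position 0)
The machine is in qA, so it halts and accepts.
Number of transitions executed: 12.

Final answer: 12 steps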